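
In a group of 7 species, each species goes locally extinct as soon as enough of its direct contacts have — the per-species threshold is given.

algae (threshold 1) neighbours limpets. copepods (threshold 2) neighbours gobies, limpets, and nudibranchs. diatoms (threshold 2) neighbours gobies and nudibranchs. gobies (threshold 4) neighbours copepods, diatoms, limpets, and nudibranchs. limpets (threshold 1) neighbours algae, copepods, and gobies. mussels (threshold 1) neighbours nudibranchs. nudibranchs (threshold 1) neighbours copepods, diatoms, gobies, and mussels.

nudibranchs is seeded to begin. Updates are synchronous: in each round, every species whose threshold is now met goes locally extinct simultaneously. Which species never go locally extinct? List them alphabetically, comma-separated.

Round 1 — nudibranchs goes locally extinct (initial).
Round 2 — checking thresholds:
  copepods: 1 of 3 neighbours < 2, holds.
  diatoms: 1 of 2 neighbours < 2, holds.
  gobies: 1 of 4 neighbours < 4, holds.
  mussels: 1 of 1 neighbours ≥ 1, goes locally extinct.
Round 3 — no new extinctions; cascade stops.

algae, copepods, diatoms, gobies, limpets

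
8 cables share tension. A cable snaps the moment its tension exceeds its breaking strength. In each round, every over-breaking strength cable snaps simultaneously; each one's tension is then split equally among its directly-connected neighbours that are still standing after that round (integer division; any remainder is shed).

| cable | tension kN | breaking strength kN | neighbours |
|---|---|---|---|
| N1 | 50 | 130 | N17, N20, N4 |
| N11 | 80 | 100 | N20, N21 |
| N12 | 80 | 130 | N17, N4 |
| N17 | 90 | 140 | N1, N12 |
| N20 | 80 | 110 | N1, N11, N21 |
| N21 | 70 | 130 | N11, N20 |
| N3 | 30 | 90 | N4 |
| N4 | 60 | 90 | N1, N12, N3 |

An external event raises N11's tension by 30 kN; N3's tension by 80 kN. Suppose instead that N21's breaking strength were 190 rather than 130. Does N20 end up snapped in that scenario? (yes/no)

With N21's breaking strength at 190:
Round 1 — N11 at 110 > 100; N3 at 110 > 90. N11, N3 snap.
  N11 sheds 110 kN to N20, N21: 55 each.
    N20: 80+55 = 135 > 110
    N21: 70+55 = 125 ≤ 190
  N3 sheds 110 kN to N4: 110 each.
    N4: 60+110 = 170 > 90
Round 2 — N20, N4 snap.
  N20 sheds 135 kN to N1, N21: 67 each (1 lost).
    N1: 50+67 = 117 ≤ 130
    N21: 125+67 = 192 > 190
  N4 sheds 170 kN to N1, N12: 85 each.
    N1: 117+85 = 202 > 130
    N12: 80+85 = 165 > 130
Round 3 — N1, N12, N21 snap.
  N1 sheds 202 kN to N17: 202 each.
    N17: 90+202 = 292 > 140
  N12 sheds 165 kN to N17: 165 each.
    N17: 292+165 = 457 > 140
  N21 sheds 192 kN: no online neighbours, lost.
Round 4 — N17 snaps.
  N17 sheds 457 kN: no online neighbours, lost.
No further breaks.

yes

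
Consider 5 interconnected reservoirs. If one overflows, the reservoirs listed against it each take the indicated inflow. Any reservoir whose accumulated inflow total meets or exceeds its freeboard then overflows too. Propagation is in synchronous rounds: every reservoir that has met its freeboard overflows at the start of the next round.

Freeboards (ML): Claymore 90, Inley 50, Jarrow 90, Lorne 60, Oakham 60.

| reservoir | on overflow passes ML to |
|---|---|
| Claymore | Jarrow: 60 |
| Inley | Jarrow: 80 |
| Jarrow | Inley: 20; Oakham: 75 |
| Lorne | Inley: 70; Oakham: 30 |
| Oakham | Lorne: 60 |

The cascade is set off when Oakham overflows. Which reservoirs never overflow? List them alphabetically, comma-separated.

Claymore, Jarrow

Round 1 — Oakham overflows (initial).
  Lorne: +60 → 60 ≥ 60
Round 2 — Lorne overflows.
  Inley: +70 → 70 ≥ 50
Round 3 — Inley overflows.
  Jarrow: +80 → 80 < 90
No further overflows.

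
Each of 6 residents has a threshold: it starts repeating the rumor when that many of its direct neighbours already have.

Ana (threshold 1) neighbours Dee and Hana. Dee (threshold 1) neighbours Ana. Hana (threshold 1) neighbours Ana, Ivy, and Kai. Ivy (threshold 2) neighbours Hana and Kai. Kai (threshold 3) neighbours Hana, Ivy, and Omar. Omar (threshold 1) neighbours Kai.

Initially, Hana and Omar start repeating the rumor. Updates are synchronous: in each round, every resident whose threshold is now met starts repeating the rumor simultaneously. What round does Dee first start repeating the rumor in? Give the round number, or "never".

Round 1 — Hana, Omar start repeating the rumor (initial).
Round 2 — checking thresholds:
  Ana: 1 of 2 neighbours ≥ 1, starts repeating the rumor.
  Ivy: 1 of 2 neighbours < 2, not yet.
  Kai: 2 of 3 neighbours < 3, not yet.
Round 3 — checking thresholds:
  Dee: 1 of 1 neighbours ≥ 1, starts repeating the rumor.
  Ivy: 1 of 2 neighbours < 2, not yet.
  Kai: 2 of 3 neighbours < 3, not yet.
Round 4 — no new spreads; cascade stops.

3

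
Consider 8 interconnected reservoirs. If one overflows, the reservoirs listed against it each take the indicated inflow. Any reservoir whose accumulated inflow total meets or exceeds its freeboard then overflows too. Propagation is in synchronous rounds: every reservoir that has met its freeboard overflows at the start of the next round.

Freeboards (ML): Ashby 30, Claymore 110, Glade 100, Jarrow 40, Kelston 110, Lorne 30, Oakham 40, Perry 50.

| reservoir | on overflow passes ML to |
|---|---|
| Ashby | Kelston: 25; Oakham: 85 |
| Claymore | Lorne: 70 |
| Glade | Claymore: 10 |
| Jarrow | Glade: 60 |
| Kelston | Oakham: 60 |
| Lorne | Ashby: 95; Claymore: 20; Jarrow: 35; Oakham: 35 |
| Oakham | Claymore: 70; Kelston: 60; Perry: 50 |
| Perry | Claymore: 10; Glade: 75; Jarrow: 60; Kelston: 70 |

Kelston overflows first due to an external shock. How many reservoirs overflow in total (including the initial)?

5

Round 1 — Kelston overflows (initial).
  Oakham: +60 → 60 ≥ 40
Round 2 — Oakham overflows.
  Claymore: +70 → 70 < 110
  Perry: +50 → 50 ≥ 50
Round 3 — Perry overflows.
  Claymore: +10 → 80 < 110
  Glade: +75 → 75 < 100
  Jarrow: +60 → 60 ≥ 40
Round 4 — Jarrow overflows.
  Glade: +60 → 135 ≥ 100
Round 5 — Glade overflows.
  Claymore: +10 → 90 < 110
No further overflows.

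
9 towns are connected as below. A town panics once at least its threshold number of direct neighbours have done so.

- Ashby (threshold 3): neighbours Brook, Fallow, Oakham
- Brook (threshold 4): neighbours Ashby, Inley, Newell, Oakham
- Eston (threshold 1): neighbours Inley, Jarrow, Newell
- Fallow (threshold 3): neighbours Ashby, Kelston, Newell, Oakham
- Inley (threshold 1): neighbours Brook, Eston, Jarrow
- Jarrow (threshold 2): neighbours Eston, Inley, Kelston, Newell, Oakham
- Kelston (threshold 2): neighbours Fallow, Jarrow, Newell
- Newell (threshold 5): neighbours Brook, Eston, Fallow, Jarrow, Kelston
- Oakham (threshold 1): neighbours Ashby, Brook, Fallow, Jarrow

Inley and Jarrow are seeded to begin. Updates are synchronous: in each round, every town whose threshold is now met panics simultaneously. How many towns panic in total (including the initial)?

4

Round 1 — Inley, Jarrow panic (initial).
Round 2 — checking thresholds:
  Brook: 1 of 4 neighbours < 4, below threshold.
  Eston: 2 of 3 neighbours ≥ 1, panics.
  Kelston: 1 of 3 neighbours < 2, below threshold.
  Newell: 1 of 5 neighbours < 5, below threshold.
  Oakham: 1 of 4 neighbours ≥ 1, panics.
Round 3 — no new panics; cascade stops.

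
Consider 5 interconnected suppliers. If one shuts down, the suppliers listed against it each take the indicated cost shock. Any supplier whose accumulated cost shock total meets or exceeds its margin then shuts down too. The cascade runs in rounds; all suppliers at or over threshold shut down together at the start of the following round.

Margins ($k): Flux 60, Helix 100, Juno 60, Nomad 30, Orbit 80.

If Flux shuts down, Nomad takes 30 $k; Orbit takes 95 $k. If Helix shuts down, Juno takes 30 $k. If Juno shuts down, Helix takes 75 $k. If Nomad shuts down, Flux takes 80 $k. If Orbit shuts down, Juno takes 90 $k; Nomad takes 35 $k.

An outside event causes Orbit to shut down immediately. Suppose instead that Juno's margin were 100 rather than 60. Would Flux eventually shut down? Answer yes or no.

yes

With Juno's margin at 100:
Round 1 — Orbit shuts down (initial).
  Juno: +90 → 90 < 100
  Nomad: +35 → 35 ≥ 30
Round 2 — Nomad shuts down.
  Flux: +80 → 80 ≥ 60
Round 3 — Flux shuts down.
No further shutdowns.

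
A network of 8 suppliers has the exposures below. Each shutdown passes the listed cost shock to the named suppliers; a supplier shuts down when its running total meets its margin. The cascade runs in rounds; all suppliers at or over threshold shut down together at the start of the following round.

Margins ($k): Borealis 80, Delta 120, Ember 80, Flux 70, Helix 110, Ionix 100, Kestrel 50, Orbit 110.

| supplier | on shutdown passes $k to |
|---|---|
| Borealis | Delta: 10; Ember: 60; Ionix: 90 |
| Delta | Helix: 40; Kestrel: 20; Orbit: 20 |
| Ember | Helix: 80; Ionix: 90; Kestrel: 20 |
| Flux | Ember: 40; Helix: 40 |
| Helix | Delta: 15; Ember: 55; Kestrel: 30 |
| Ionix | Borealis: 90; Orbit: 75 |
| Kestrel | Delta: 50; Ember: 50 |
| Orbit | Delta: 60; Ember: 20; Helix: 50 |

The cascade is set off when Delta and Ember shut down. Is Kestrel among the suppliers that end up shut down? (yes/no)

yes

Round 1 — Delta, Ember shut down (initial).
  Helix: +40+80 → 120 ≥ 110
  Ionix: +90 → 90 < 100
  Kestrel: +20+20 → 40 < 50
  Orbit: +20 → 20 < 110
Round 2 — Helix shuts down.
  Kestrel: +30 → 70 ≥ 50
Round 3 — Kestrel shuts down.
No further shutdowns.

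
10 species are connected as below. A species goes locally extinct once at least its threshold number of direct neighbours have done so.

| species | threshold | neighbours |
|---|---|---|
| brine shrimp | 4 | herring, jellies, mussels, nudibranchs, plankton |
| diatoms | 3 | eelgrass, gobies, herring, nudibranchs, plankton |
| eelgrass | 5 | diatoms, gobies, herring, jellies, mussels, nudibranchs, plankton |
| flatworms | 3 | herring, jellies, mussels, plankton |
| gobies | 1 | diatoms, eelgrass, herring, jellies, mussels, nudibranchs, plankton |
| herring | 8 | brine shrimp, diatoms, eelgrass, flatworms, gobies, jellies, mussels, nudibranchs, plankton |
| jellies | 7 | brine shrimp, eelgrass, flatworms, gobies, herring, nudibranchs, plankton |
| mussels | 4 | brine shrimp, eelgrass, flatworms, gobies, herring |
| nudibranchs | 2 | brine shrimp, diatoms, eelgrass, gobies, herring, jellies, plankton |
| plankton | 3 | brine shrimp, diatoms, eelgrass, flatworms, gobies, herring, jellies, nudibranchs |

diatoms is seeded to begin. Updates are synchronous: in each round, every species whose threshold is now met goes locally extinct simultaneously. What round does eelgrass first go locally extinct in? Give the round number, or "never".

Round 1 — diatoms goes locally extinct (initial).
Round 2 — checking thresholds:
  eelgrass: 1 of 7 neighbours < 5, below threshold.
  gobies: 1 of 7 neighbours ≥ 1, goes locally extinct.
  herring: 1 of 9 neighbours < 8, below threshold.
  nudibranchs: 1 of 7 neighbours < 2, below threshold.
  plankton: 1 of 8 neighbours < 3, below threshold.
Round 3 — checking thresholds:
  eelgrass: 2 of 7 neighbours < 5, below threshold.
  herring: 2 of 9 neighbours < 8, below threshold.
  jellies: 1 of 7 neighbours < 7, below threshold.
  mussels: 1 of 5 neighbours < 4, below threshold.
  nudibranchs: 2 of 7 neighbours ≥ 2, goes locally extinct.
  plankton: 2 of 8 neighbours < 3, below threshold.
Round 4 — checking thresholds:
  brine shrimp: 1 of 5 neighbours < 4, below threshold.
  eelgrass: 3 of 7 neighbours < 5, below threshold.
  herring: 3 of 9 neighbours < 8, below threshold.
  jellies: 2 of 7 neighbours < 7, below threshold.
  mussels: 1 of 5 neighbours < 4, below threshold.
  plankton: 3 of 8 neighbours ≥ 3, goes locally extinct.
Round 5 — no new extinctions; cascade stops.

never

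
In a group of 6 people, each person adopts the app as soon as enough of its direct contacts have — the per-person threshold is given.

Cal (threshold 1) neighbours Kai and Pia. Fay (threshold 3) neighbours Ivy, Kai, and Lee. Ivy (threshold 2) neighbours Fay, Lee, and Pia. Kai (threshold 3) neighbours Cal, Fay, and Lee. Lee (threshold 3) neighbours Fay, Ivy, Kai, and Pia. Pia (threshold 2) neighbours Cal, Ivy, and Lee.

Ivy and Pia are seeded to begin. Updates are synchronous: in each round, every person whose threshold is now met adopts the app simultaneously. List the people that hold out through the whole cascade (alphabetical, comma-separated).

Fay, Kai, Lee

Round 1 — Ivy, Pia adopt the app (initial).
Round 2 — checking thresholds:
  Cal: 1 of 2 neighbours ≥ 1, adopts the app.
  Fay: 1 of 3 neighbours < 3, below threshold.
  Lee: 2 of 4 neighbours < 3, below threshold.
Round 3 — no new adoptions; cascade stops.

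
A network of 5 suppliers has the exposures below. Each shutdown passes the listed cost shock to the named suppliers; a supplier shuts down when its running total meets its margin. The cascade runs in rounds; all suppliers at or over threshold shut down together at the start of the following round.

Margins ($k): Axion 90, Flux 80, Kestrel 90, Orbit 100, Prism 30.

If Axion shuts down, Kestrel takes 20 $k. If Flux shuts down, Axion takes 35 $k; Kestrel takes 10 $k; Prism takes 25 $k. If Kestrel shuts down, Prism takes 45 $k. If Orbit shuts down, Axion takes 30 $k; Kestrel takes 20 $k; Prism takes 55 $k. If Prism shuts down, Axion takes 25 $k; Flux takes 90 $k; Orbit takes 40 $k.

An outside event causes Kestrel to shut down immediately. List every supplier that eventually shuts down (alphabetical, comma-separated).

Flux, Kestrel, Prism

Round 1 — Kestrel shuts down (initial).
  Prism: +45 → 45 ≥ 30
Round 2 — Prism shuts down.
  Axion: +25 → 25 < 90
  Flux: +90 → 90 ≥ 80
  Orbit: +40 → 40 < 100
Round 3 — Flux shuts down.
  Axion: +35 → 60 < 90
No further shutdowns.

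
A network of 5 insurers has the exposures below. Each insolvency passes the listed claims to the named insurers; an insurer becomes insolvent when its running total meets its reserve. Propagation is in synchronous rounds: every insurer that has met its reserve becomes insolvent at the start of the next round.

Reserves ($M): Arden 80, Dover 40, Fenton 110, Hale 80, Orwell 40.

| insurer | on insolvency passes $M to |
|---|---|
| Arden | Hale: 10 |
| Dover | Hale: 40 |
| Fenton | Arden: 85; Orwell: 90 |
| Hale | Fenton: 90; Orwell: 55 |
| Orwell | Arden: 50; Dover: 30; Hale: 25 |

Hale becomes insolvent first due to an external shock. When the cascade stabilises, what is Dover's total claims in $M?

Round 1 — Hale becomes insolvent (initial).
  Fenton: +90 → 90 < 110
  Orwell: +55 → 55 ≥ 40
Round 2 — Orwell becomes insolvent.
  Arden: +50 → 50 < 80
  Dover: +30 → 30 < 40
No further insolvencies.

30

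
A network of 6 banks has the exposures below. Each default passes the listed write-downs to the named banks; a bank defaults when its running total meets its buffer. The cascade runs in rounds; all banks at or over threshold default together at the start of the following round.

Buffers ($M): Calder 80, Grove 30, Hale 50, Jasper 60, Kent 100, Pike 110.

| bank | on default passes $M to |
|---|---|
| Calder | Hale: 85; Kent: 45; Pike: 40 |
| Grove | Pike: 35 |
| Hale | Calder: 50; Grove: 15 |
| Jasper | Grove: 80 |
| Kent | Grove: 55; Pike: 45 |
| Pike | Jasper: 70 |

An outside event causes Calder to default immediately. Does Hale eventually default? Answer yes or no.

Round 1 — Calder defaults (initial).
  Hale: +85 → 85 ≥ 50
  Kent: +45 → 45 < 100
  Pike: +40 → 40 < 110
Round 2 — Hale defaults.
  Grove: +15 → 15 < 30
No further defaults.

yes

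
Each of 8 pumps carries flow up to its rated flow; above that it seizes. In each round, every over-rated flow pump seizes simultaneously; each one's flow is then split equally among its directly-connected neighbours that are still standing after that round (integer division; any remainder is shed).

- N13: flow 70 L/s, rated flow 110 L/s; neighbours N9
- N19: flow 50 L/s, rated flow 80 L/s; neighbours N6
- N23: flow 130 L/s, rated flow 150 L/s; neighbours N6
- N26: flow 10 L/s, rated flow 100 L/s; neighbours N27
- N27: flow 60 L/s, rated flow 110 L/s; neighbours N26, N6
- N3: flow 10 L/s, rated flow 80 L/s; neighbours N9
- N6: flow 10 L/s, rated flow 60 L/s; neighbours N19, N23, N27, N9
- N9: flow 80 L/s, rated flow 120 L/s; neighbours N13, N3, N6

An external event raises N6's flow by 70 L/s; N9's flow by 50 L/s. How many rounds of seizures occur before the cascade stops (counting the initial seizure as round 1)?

2

Round 1 — N6 at 80 > 60; N9 at 130 > 120. N6, N9 seize.
  N6 sheds 80 L/s to N19, N23, N27: 26 each (2 lost).
    N19: 50+26 = 76 ≤ 80
    N23: 130+26 = 156 > 150
    N27: 60+26 = 86 ≤ 110
  N9 sheds 130 L/s to N13, N3: 65 each.
    N13: 70+65 = 135 > 110
    N3: 10+65 = 75 ≤ 80
Round 2 — N13, N23 seize.
  N13 sheds 135 L/s: no online neighbours, lost.
  N23 sheds 156 L/s: no online neighbours, lost.
No further seizures.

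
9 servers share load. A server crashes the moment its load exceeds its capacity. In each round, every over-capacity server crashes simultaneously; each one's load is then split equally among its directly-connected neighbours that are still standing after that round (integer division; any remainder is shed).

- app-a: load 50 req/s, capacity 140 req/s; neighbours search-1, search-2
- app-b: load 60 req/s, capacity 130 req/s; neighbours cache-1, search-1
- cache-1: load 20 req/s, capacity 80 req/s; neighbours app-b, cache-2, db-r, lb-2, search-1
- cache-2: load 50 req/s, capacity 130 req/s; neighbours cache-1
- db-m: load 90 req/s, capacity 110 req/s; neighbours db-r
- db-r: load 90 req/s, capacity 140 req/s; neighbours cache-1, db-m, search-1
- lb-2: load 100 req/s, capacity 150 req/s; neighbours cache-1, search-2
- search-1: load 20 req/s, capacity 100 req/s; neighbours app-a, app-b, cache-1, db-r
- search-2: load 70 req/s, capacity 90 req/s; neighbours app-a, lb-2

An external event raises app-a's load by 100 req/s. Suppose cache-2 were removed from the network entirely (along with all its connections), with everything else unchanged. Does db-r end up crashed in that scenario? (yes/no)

With cache-2 removed:
Round 1 — app-a at 150 > 140. app-a crashes.
  app-a sheds 150 req/s to search-1, search-2: 75 each.
    search-1: 20+75 = 95 ≤ 100
    search-2: 70+75 = 145 > 90
Round 2 — search-2 crashes.
  search-2 sheds 145 req/s to lb-2: 145 each.
    lb-2: 100+145 = 245 > 150
Round 3 — lb-2 crashes.
  lb-2 sheds 245 req/s to cache-1: 245 each.
    cache-1: 20+245 = 265 > 80
Round 4 — cache-1 crashes.
  cache-1 sheds 265 req/s to app-b, db-r, search-1: 88 each (1 lost).
    app-b: 60+88 = 148 > 130
    db-r: 90+88 = 178 > 140
    search-1: 95+88 = 183 > 100
Round 5 — app-b, db-r, search-1 crash.
  app-b sheds 148 req/s: no online neighbours, lost.
  db-r sheds 178 req/s to db-m: 178 each.
    db-m: 90+178 = 268 > 110
  search-1 sheds 183 req/s: no online neighbours, lost.
Round 6 — db-m crashes.
  db-m sheds 268 req/s: no online neighbours, lost.
No further crashes.

yes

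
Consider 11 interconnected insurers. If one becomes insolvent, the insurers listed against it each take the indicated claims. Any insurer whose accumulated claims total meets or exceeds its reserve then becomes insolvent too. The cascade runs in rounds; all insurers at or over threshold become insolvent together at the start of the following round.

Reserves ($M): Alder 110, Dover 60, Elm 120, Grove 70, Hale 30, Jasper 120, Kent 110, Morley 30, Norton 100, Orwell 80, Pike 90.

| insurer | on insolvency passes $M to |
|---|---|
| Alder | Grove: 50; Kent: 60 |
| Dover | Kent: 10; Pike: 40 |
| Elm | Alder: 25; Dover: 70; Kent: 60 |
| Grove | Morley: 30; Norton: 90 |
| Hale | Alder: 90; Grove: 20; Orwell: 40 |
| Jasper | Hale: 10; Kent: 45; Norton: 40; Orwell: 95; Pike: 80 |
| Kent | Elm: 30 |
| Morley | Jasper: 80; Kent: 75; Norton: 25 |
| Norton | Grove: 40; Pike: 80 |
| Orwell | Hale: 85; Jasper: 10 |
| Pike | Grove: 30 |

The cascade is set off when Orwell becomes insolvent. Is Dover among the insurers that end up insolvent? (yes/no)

no

Round 1 — Orwell becomes insolvent (initial).
  Hale: +85 → 85 ≥ 30
  Jasper: +10 → 10 < 120
Round 2 — Hale becomes insolvent.
  Alder: +90 → 90 < 110
  Grove: +20 → 20 < 70
No further insolvencies.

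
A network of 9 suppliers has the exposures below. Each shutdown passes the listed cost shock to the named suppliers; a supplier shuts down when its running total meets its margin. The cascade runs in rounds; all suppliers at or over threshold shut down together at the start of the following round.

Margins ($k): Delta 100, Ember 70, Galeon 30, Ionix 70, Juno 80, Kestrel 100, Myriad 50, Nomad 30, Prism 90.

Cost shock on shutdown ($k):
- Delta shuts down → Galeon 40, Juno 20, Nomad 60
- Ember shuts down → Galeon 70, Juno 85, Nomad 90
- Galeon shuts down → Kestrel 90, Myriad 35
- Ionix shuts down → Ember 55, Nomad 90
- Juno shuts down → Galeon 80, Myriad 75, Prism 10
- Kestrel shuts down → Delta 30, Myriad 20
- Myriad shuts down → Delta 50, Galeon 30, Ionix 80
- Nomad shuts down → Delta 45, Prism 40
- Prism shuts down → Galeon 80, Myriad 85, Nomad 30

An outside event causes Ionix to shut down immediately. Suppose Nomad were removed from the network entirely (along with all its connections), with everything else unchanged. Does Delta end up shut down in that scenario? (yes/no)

With Nomad removed:
Round 1 — Ionix shuts down (initial).
  Ember: +55 → 55 < 70
No further shutdowns.

no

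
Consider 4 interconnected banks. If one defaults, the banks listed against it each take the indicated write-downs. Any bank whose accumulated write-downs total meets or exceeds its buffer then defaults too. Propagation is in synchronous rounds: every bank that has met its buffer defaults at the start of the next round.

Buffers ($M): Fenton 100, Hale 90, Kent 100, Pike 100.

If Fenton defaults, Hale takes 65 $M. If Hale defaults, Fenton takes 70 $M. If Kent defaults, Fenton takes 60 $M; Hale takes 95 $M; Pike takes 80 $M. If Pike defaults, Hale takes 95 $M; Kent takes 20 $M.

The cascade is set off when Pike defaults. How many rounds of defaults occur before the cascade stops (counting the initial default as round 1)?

2

Round 1 — Pike defaults (initial).
  Hale: +95 → 95 ≥ 90
  Kent: +20 → 20 < 100
Round 2 — Hale defaults.
  Fenton: +70 → 70 < 100
No further defaults.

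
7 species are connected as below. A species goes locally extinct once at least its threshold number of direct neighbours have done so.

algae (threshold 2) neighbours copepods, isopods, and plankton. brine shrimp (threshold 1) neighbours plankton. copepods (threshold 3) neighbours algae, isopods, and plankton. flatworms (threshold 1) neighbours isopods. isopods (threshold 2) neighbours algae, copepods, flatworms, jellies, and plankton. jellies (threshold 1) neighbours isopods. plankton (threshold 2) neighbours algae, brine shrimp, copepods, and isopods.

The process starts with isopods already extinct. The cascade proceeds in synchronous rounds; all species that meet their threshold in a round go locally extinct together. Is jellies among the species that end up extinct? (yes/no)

yes

Round 1 — isopods goes locally extinct (initial).
Round 2 — checking thresholds:
  algae: 1 of 3 neighbours < 2, holds.
  copepods: 1 of 3 neighbours < 3, holds.
  flatworms: 1 of 1 neighbours ≥ 1, goes locally extinct.
  jellies: 1 of 1 neighbours ≥ 1, goes locally extinct.
  plankton: 1 of 4 neighbours < 2, holds.
Round 3 — no new extinctions; cascade stops.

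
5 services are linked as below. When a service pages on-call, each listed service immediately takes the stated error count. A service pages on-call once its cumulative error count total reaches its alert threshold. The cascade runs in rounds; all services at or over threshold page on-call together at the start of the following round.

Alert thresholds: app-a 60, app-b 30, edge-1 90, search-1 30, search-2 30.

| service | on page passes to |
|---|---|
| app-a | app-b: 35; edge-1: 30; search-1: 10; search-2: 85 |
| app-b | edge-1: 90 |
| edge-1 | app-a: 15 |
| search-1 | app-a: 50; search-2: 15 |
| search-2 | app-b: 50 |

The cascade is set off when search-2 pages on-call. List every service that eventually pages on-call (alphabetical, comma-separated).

app-b, edge-1, search-2

Round 1 — search-2 pages on-call (initial).
  app-b: +50 → 50 ≥ 30
Round 2 — app-b pages on-call.
  edge-1: +90 → 90 ≥ 90
Round 3 — edge-1 pages on-call.
  app-a: +15 → 15 < 60
No further pages.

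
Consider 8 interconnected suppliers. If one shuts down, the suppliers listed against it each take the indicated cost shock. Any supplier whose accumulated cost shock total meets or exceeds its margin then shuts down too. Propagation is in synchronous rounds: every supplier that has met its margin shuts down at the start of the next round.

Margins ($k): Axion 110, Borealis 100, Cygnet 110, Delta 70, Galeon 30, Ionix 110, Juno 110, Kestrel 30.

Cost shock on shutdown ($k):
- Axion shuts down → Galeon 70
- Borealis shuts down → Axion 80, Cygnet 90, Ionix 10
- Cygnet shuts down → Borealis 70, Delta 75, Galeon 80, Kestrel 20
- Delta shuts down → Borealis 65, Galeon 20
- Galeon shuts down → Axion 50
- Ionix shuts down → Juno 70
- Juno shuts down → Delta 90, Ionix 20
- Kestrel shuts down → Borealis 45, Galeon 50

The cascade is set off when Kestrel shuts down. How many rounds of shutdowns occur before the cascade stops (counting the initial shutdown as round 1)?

2

Round 1 — Kestrel shuts down (initial).
  Borealis: +45 → 45 < 100
  Galeon: +50 → 50 ≥ 30
Round 2 — Galeon shuts down.
  Axion: +50 → 50 < 110
No further shutdowns.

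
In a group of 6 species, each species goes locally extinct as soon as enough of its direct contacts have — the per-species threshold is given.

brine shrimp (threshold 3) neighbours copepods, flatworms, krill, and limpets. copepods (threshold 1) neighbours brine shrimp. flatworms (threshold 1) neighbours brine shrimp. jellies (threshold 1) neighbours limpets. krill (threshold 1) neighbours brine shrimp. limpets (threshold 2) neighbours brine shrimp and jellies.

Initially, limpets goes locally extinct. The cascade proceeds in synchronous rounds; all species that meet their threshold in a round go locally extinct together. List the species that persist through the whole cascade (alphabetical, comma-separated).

brine shrimp, copepods, flatworms, krill

Round 1 — limpets goes locally extinct (initial).
Round 2 — checking thresholds:
  brine shrimp: 1 of 4 neighbours < 3, not yet.
  jellies: 1 of 1 neighbours ≥ 1, goes locally extinct.
Round 3 — no new extinctions; cascade stops.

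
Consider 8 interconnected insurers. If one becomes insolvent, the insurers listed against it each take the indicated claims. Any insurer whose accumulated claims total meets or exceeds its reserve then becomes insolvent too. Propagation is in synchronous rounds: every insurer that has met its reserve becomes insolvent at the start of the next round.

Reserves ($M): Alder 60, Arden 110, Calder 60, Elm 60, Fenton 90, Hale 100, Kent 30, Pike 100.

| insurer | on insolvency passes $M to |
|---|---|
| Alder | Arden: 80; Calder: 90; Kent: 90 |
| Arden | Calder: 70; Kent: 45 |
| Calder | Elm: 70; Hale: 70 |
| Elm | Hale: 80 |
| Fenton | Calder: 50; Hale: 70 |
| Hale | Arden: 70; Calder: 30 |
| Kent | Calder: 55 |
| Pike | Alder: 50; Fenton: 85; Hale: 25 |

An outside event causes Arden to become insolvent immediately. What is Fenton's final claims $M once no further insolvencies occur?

0

Round 1 — Arden becomes insolvent (initial).
  Calder: +70 → 70 ≥ 60
  Kent: +45 → 45 ≥ 30
Round 2 — Calder, Kent become insolvent.
  Elm: +70 → 70 ≥ 60
  Hale: +70 → 70 < 100
Round 3 — Elm becomes insolvent.
  Hale: +80 → 150 ≥ 100
Round 4 — Hale becomes insolvent.
No further insolvencies.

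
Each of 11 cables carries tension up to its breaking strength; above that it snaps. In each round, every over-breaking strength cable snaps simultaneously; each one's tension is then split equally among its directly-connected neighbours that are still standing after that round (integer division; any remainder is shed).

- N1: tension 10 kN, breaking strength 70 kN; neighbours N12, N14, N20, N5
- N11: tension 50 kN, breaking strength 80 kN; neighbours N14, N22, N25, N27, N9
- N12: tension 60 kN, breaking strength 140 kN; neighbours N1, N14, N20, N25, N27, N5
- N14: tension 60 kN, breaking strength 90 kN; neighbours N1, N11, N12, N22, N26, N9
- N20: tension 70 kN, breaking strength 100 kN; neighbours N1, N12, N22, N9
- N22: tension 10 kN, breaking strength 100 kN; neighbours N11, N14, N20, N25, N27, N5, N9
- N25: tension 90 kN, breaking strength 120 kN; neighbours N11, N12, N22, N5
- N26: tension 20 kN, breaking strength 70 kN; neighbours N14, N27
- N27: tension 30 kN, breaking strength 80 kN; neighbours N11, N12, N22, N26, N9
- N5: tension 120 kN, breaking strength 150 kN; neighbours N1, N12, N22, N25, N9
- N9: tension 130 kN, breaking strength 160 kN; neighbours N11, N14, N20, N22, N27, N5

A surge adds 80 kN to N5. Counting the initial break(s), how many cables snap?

Round 1 — N5 at 200 > 150. N5 snaps.
  N5 sheds 200 kN to N1, N12, N22, N25, N9: 40 each.
    N1: 10+40 = 50 ≤ 70
    N12: 60+40 = 100 ≤ 140
    N22: 10+40 = 50 ≤ 100
    N25: 90+40 = 130 > 120
    N9: 130+40 = 170 > 160
Round 2 — N25, N9 snap.
  N25 sheds 130 kN to N11, N12, N22: 43 each (1 lost).
    N11: 50+43 = 93 > 80
    N12: 100+43 = 143 > 140
    N22: 50+43 = 93 ≤ 100
  N9 sheds 170 kN to N11, N14, N20, N22, N27: 34 each.
    N11: 93+34 = 127 > 80
    N14: 60+34 = 94 > 90
    N20: 70+34 = 104 > 100
    N22: 93+34 = 127 > 100
    N27: 30+34 = 64 ≤ 80
Round 3 — N11, N12, N14, N20, N22 snap.
  N11 sheds 127 kN to N27: 127 each.
    N27: 64+127 = 191 > 80
  N12 sheds 143 kN to N1, N27: 71 each (1 lost).
    N1: 50+71 = 121 > 70
    N27: 191+71 = 262 > 80
  N14 sheds 94 kN to N1, N26: 47 each.
    N1: 121+47 = 168 > 70
    N26: 20+47 = 67 ≤ 70
  N20 sheds 104 kN to N1: 104 each.
    N1: 168+104 = 272 > 70
  N22 sheds 127 kN to N27: 127 each.
    N27: 262+127 = 389 > 80
Round 4 — N1, N27 snap.
  N1 sheds 272 kN: no online neighbours, lost.
  N27 sheds 389 kN to N26: 389 each.
    N26: 67+389 = 456 > 70
Round 5 — N26 snaps.
  N26 sheds 456 kN: no online neighbours, lost.
No further breaks.

11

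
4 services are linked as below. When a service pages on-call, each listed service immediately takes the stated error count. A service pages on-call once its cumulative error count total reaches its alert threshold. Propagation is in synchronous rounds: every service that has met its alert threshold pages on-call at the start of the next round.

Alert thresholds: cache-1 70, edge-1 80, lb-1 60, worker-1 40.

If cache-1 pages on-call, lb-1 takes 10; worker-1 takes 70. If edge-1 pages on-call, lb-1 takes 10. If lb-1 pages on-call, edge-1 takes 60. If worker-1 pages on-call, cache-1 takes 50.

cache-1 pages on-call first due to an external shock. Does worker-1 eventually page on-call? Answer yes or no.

Round 1 — cache-1 pages on-call (initial).
  lb-1: +10 → 10 < 60
  worker-1: +70 → 70 ≥ 40
Round 2 — worker-1 pages on-call.
No further pages.

yes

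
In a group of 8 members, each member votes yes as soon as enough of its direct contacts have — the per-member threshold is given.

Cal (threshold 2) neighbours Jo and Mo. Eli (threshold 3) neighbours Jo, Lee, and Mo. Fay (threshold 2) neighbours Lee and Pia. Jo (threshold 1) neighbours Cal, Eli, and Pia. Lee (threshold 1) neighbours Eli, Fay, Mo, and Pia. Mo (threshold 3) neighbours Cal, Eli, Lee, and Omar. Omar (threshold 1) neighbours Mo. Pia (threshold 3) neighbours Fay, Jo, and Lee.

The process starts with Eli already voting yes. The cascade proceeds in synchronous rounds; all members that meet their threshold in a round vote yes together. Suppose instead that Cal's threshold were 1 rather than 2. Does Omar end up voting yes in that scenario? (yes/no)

With Cal's threshold at 1:
Round 1 — Eli votes yes (initial).
Round 2 — checking thresholds:
  Jo: 1 of 3 neighbours ≥ 1, votes yes.
  Lee: 1 of 4 neighbours ≥ 1, votes yes.
  Mo: 1 of 4 neighbours < 3, not yet.
Round 3 — checking thresholds:
  Cal: 1 of 2 neighbours ≥ 1, votes yes.
  Fay: 1 of 2 neighbours < 2, not yet.
  Mo: 2 of 4 neighbours < 3, not yet.
  Pia: 2 of 3 neighbours < 3, not yet.
Round 4 — checking thresholds:
  Fay: 1 of 2 neighbours < 2, not yet.
  Mo: 3 of 4 neighbours ≥ 3, votes yes.
  Pia: 2 of 3 neighbours < 3, not yet.
Round 5 — checking thresholds:
  Fay: 1 of 2 neighbours < 2, not yet.
  Omar: 1 of 1 neighbours ≥ 1, votes yes.
  Pia: 2 of 3 neighbours < 3, not yet.
Round 6 — no new yes votes; cascade stops.

yes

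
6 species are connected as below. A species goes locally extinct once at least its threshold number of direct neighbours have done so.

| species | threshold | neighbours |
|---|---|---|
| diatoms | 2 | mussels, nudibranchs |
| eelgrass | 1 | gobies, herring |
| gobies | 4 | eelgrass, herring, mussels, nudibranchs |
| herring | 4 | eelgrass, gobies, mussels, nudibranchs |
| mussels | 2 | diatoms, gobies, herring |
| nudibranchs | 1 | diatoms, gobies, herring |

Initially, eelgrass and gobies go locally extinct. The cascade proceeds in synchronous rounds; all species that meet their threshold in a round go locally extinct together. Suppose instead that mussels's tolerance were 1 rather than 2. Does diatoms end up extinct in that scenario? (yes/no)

With mussels's tolerance at 1:
Round 1 — eelgrass, gobies go locally extinct (initial).
Round 2 — checking thresholds:
  herring: 2 of 4 neighbours < 4, holds.
  mussels: 1 of 3 neighbours ≥ 1, goes locally extinct.
  nudibranchs: 1 of 3 neighbours ≥ 1, goes locally extinct.
Round 3 — checking thresholds:
  diatoms: 2 of 2 neighbours ≥ 2, goes locally extinct.
  herring: 4 of 4 neighbours ≥ 4, goes locally extinct.
Round 4 — no new extinctions; cascade stops.

yes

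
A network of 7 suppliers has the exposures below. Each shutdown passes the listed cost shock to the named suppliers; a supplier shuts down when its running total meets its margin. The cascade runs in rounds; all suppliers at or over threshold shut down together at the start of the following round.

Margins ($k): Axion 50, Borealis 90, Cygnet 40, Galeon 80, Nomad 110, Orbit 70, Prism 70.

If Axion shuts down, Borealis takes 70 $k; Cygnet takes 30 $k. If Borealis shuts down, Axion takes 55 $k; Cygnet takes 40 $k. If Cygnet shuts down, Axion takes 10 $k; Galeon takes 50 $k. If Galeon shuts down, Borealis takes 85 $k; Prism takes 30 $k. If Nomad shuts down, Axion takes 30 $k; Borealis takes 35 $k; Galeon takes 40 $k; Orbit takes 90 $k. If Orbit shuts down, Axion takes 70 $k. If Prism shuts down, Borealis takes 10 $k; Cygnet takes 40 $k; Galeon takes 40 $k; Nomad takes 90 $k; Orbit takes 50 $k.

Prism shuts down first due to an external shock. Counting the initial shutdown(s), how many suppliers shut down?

Round 1 — Prism shuts down (initial).
  Borealis: +10 → 10 < 90
  Cygnet: +40 → 40 ≥ 40
  Galeon: +40 → 40 < 80
  Nomad: +90 → 90 < 110
  Orbit: +50 → 50 < 70
Round 2 — Cygnet shuts down.
  Axion: +10 → 10 < 50
  Galeon: +50 → 90 ≥ 80
Round 3 — Galeon shuts down.
  Borealis: +85 → 95 ≥ 90
Round 4 — Borealis shuts down.
  Axion: +55 → 65 ≥ 50
Round 5 — Axion shuts down.
No further shutdowns.

5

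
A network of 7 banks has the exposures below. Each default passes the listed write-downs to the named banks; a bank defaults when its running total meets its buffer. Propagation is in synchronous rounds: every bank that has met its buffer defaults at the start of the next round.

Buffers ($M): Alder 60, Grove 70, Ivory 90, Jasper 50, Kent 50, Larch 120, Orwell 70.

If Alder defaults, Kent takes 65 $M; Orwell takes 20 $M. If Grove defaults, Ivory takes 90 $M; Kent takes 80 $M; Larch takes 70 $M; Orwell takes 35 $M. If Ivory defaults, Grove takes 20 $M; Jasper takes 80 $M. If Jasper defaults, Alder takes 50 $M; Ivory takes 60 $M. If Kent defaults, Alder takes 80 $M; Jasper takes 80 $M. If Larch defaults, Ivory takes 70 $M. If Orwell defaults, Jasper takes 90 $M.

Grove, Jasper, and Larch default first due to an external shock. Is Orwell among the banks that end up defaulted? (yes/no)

no

Round 1 — Grove, Jasper, Larch default (initial).
  Alder: +50 → 50 < 60
  Ivory: +90+60+70 → 220 ≥ 90
  Kent: +80 → 80 ≥ 50
  Orwell: +35 → 35 < 70
Round 2 — Ivory, Kent default.
  Alder: +80 → 130 ≥ 60
Round 3 — Alder defaults.
  Orwell: +20 → 55 < 70
No further defaults.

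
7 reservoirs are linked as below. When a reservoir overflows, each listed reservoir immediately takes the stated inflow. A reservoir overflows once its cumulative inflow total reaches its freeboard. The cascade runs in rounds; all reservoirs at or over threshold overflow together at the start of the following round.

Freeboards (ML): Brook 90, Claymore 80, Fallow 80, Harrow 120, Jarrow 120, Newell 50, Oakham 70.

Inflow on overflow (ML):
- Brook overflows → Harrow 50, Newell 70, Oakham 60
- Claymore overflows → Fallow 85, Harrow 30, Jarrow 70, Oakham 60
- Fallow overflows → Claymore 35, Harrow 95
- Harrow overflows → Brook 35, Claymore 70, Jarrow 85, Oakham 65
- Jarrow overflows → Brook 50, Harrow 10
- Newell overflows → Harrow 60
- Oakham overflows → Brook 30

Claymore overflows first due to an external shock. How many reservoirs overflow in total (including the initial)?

7

Round 1 — Claymore overflows (initial).
  Fallow: +85 → 85 ≥ 80
  Harrow: +30 → 30 < 120
  Jarrow: +70 → 70 < 120
  Oakham: +60 → 60 < 70
Round 2 — Fallow overflows.
  Harrow: +95 → 125 ≥ 120
Round 3 — Harrow overflows.
  Brook: +35 → 35 < 90
  Jarrow: +85 → 155 ≥ 120
  Oakham: +65 → 125 ≥ 70
Round 4 — Jarrow, Oakham overflow.
  Brook: +50+30 → 115 ≥ 90
Round 5 — Brook overflows.
  Newell: +70 → 70 ≥ 50
Round 6 — Newell overflows.
No further overflows.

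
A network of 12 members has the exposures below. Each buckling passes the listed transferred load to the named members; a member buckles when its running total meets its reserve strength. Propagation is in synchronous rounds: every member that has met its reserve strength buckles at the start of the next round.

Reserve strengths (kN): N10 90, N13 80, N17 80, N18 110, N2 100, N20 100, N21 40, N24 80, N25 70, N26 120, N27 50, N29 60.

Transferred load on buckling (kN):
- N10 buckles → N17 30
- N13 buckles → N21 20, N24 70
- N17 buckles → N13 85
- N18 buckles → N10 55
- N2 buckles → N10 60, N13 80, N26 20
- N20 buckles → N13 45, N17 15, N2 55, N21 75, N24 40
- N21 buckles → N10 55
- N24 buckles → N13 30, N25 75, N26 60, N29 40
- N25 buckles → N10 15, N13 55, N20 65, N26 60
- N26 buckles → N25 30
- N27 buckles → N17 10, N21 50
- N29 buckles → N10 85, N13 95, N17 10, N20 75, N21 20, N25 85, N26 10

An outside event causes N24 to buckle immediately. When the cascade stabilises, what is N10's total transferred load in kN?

Round 1 — N24 buckles (initial).
  N13: +30 → 30 < 80
  N25: +75 → 75 ≥ 70
  N26: +60 → 60 < 120
  N29: +40 → 40 < 60
Round 2 — N25 buckles.
  N10: +15 → 15 < 90
  N13: +55 → 85 ≥ 80
  N20: +65 → 65 < 100
  N26: +60 → 120 ≥ 120
Round 3 — N13, N26 buckle.
  N21: +20 → 20 < 40
No further bucklings.

15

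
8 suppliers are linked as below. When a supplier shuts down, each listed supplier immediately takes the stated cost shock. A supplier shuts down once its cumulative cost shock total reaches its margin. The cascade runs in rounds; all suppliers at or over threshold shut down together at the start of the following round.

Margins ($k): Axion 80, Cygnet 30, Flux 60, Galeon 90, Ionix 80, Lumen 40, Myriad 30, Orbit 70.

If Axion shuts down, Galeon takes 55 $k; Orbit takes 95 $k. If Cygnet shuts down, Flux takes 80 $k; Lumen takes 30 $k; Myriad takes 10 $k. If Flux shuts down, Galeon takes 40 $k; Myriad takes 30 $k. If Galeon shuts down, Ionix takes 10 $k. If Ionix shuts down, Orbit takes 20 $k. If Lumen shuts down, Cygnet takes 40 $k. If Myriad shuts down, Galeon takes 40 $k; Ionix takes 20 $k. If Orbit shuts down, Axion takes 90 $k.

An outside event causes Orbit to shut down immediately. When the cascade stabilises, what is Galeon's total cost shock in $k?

55

Round 1 — Orbit shuts down (initial).
  Axion: +90 → 90 ≥ 80
Round 2 — Axion shuts down.
  Galeon: +55 → 55 < 90
No further shutdowns.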